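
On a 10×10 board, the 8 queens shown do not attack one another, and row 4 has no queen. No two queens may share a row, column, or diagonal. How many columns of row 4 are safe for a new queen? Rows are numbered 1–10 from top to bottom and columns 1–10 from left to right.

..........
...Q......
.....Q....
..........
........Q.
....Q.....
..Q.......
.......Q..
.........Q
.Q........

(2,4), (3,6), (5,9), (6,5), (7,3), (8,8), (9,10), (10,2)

1

(2,4) attacks row 4 at column 4 and diagonals 2, 6.
(3,6) attacks row 4 at column 6 and diagonals 5, 7.
(5,9) attacks row 4 at column 9 and diagonals 8, 10.
(6,5) attacks row 4 at column 5 and diagonals 3, 7.
(7,3) attacks row 4 at column 3 and diagonals 6.
(8,8) attacks row 4 at column 8 and diagonals 4.
(9,10) attacks row 4 at column 10 and diagonals 5.
(10,2) attacks row 4 at column 2 and diagonals 8.
Attacked columns: {2, 3, 4, 5, 6, 7, 8, 9, 10}. Safe: {1}.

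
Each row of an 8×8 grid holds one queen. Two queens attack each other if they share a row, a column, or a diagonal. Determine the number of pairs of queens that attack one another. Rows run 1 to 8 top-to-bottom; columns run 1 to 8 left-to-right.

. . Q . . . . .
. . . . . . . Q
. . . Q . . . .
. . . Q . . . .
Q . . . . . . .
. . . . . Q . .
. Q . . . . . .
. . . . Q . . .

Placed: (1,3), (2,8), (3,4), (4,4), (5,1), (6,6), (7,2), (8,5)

2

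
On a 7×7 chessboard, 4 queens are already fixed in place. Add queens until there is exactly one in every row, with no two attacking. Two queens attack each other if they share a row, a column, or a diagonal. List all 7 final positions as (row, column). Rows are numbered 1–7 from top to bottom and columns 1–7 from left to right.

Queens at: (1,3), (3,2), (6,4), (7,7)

Row 2: attacked by (1,3)→{2,3,4}; (3,2)→{1,2,3}; (6,4)→{4}; (7,7)→{2,7}. Safe: 5, 6. Place at column 6.
Row 4: attacked by (1,3)→{3,6}; (2,6)→{4,6}; (3,2)→{1,2,3}; (6,4)→{2,4,6}; (7,7)→{4,7}. Safe: 5. Place at column 5.
Row 5: attacked by (1,3)→{3,7}; (2,6)→{3,6}; (3,2)→{2,4}; (4,5)→{4,5,6}; (6,4)→{3,4,5}; (7,7)→{5,7}. Safe: 1. Place at column 1.
Columns [3, 6, 2, 5, 1, 4, 7], r−c [-2, -4, 1, -1, 4, 2, 0], r+c [4, 8, 5, 9, 6, 10, 14] are all distinct, so no two queens attack.

(1,3) (2,6) (3,2) (4,5) (5,1) (6,4) (7,7)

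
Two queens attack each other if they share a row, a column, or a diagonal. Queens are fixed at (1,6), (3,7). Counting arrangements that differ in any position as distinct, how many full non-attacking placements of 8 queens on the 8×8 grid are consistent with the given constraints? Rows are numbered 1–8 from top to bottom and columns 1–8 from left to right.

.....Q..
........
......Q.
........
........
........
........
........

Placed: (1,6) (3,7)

Branch on row 2: col 1 → 0; col 2 → 2; col 3 → 3; col 4 → 2.
Sum: 0 + 2 + 3 + 2 = 7.

7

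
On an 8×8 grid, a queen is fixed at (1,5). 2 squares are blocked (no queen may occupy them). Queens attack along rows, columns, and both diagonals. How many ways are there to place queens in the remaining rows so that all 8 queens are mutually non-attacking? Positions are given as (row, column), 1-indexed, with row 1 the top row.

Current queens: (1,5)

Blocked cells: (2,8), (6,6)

15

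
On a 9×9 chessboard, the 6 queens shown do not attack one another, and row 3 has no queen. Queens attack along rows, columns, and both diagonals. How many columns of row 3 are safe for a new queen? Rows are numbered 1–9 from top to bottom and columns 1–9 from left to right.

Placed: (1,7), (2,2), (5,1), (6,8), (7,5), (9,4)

(1,7) attacks row 3 at column 7 and diagonals 5, 9.
(2,2) attacks row 3 at column 2 and diagonals 1, 3.
(5,1) attacks row 3 at column 1 and diagonals 3.
(6,8) attacks row 3 at column 8 and diagonals 5.
(7,5) attacks row 3 at column 5 and diagonals 1, 9.
(9,4) attacks row 3 at column 4.
Attacked columns: {1, 2, 3, 4, 5, 7, 8, 9}. Safe: {6}.

1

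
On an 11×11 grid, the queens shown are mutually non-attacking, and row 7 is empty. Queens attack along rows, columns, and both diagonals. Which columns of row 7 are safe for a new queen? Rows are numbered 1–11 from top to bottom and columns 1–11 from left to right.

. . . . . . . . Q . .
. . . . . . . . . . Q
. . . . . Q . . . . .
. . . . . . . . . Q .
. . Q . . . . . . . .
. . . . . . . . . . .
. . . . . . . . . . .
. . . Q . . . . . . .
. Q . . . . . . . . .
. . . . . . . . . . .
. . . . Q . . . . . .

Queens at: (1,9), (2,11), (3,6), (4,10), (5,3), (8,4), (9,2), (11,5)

(1,9) attacks row 7 at column 9 and diagonals 3.
(2,11) attacks row 7 at column 11 and diagonals 6.
(3,6) attacks row 7 at column 6 and diagonals 2, 10.
(4,10) attacks row 7 at column 10 and diagonals 7.
(5,3) attacks row 7 at column 3 and diagonals 1, 5.
(8,4) attacks row 7 at column 4 and diagonals 3, 5.
(9,2) attacks row 7 at column 2 and diagonals 4.
(11,5) attacks row 7 at column 5 and diagonals 1, 9.
Attacked columns: {1, 2, 3, 4, 5, 6, 7, 9, 10, 11}. Safe: {8}.

columns 8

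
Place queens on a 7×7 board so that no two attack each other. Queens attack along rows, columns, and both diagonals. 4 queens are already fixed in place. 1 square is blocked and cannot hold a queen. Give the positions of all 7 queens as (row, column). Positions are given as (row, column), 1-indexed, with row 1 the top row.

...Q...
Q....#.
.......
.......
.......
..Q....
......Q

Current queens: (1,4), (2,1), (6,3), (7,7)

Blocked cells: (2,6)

Row 3: attacked by (1,4)→{2,4,6}; (2,1)→{1,2}; (6,3)→{3,6}; (7,7)→{3,7}. Safe: 5. Place at column 5.
Row 4: attacked by (1,4)→{1,4,7}; (2,1)→{1,3}; (3,5)→{4,5,6}; (6,3)→{1,3,5}; (7,7)→{4,7}. Safe: 2. Place at column 2.
Row 5: attacked by (1,4)→{4}; (2,1)→{1,4}; (3,5)→{3,5,7}; (4,2)→{1,2,3}; (6,3)→{2,3,4}; (7,7)→{5,7}. Safe: 6. Place at column 6.
Columns [4, 1, 5, 2, 6, 3, 7], r−c [-3, 1, -2, 2, -1, 3, 0], r+c [5, 3, 8, 6, 11, 9, 14] are all distinct, so no two queens attack.

(1,4) (2,1) (3,5) (4,2) (5,6) (6,3) (7,7)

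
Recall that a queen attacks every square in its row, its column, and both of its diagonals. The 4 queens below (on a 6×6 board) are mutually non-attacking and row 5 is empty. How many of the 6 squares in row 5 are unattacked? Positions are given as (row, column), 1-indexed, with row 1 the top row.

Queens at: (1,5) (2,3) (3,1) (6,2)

(1,5) attacks row 5 at column 5 and diagonals 1.
(2,3) attacks row 5 at column 3 and diagonals 6.
(3,1) attacks row 5 at column 1 and diagonals 3.
(6,2) attacks row 5 at column 2 and diagonals 1, 3.
Attacked columns: {1, 2, 3, 5, 6}. Safe: {4}.

1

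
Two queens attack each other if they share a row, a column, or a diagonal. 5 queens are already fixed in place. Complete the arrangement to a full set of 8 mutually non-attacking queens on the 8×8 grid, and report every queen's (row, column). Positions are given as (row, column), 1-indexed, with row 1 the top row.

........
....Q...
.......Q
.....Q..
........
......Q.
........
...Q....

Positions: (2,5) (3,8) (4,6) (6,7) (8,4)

(1,1) (2,5) (3,8) (4,6) (5,3) (6,7) (7,2) (8,4)

Row 1: attacked by (2,5)→{4,5,6}; (3,8)→{6,8}; (4,6)→{3,6}; (6,7)→{2,7}; (8,4)→{4}. Safe: 1. Place at column 1.
Row 5: attacked by (1,1)→{1,5}; (2,5)→{2,5,8}; (3,8)→{6,8}; (4,6)→{5,6,7}; (6,7)→{6,7,8}; (8,4)→{1,4,7}. Safe: 3. Place at column 3.
Row 7: attacked by (1,1)→{1,7}; (2,5)→{5}; (3,8)→{4,8}; (4,6)→{3,6}; (5,3)→{1,3,5}; (6,7)→{6,7,8}; (8,4)→{3,4,5}. Safe: 2. Place at column 2.
Columns [1, 5, 8, 6, 3, 7, 2, 4], r−c [0, -3, -5, -2, 2, -1, 5, 4], r+c [2, 7, 11, 10, 8, 13, 9, 12] are all distinct, so no two queens attack.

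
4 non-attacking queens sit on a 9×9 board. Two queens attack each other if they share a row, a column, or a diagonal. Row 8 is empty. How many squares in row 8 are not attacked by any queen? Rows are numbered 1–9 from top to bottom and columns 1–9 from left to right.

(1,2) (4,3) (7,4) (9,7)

(1,2) attacks row 8 at column 2 and diagonals 9.
(4,3) attacks row 8 at column 3 and diagonals 7.
(7,4) attacks row 8 at column 4 and diagonals 3, 5.
(9,7) attacks row 8 at column 7 and diagonals 6, 8.
Attacked columns: {2, 3, 4, 5, 6, 7, 8, 9}. Safe: {1}.

1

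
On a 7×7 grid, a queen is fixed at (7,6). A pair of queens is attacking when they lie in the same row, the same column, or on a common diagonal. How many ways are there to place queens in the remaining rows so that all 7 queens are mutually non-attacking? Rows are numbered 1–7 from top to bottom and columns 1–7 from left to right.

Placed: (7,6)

Branch on row 1: col 1 → 1; col 2 → 4; col 3 → 1; col 4 → 1; col 5 → 0; col 7 → 0.
Sum: 1 + 4 + 1 + 1 + 0 + 0 = 7.

7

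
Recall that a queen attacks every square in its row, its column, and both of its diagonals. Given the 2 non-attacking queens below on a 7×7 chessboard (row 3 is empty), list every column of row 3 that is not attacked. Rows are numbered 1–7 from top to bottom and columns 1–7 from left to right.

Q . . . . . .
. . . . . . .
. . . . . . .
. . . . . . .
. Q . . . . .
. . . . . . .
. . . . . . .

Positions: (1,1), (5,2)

columns 5, 6, 7

(1,1) attacks row 3 at column 1 and diagonals 3.
(5,2) attacks row 3 at column 2 and diagonals 4.
Attacked columns: {1, 2, 3, 4}. Safe: {5, 6, 7}.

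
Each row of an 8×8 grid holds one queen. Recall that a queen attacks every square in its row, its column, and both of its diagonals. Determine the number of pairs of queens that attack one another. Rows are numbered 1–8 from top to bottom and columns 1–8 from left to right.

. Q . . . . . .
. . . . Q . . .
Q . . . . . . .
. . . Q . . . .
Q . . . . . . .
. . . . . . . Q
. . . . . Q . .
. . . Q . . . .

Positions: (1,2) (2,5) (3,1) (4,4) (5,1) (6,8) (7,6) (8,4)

Same column: (3,1)–(5,1) (column 1); (4,4)–(8,4) (column 4).
Same diagonal: (5,1)–(8,4) (|5−8| = |1−4| = 3).
Total attacking pairs: 3.

3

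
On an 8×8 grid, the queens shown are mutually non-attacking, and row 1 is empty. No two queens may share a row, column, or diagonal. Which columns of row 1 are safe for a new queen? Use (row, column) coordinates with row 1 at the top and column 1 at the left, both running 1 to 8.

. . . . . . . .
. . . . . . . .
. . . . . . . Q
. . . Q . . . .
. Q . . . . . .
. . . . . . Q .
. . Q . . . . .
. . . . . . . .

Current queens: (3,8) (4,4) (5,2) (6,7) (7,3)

columns 5

(3,8) attacks row 1 at column 8 and diagonals 6.
(4,4) attacks row 1 at column 4 and diagonals 1, 7.
(5,2) attacks row 1 at column 2 and diagonals 6.
(6,7) attacks row 1 at column 7 and diagonals 2.
(7,3) attacks row 1 at column 3.
Attacked columns: {1, 2, 3, 4, 6, 7, 8}. Safe: {5}.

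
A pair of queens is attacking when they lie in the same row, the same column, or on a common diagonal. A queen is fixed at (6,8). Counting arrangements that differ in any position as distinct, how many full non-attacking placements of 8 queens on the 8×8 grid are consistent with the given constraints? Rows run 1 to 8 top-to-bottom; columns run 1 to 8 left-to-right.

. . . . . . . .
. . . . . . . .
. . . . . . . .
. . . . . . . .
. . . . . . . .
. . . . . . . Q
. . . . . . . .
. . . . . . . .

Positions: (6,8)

16

Branch on row 1: col 1 → 0; col 2 → 3; col 4 → 4; col 5 → 4; col 6 → 4; col 7 → 1.
Sum: 0 + 3 + 4 + 4 + 4 + 1 = 16.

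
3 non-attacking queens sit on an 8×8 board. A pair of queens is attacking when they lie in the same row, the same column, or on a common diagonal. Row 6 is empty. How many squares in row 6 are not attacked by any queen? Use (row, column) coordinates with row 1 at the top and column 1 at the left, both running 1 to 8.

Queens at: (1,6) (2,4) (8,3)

2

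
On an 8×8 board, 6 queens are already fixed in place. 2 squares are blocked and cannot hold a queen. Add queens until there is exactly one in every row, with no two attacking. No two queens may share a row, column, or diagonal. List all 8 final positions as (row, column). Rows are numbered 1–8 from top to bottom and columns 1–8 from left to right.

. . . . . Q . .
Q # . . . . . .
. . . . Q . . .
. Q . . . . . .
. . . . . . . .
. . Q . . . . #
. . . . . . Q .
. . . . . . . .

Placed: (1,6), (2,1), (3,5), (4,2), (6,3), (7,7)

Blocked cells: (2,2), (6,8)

(1,6) (2,1) (3,5) (4,2) (5,8) (6,3) (7,7) (8,4)

Row 5: attacked by (1,6)→{2,6}; (2,1)→{1,4}; (3,5)→{3,5,7}; (4,2)→{1,2,3}; (6,3)→{2,3,4}; (7,7)→{5,7}. Safe: 8. Place at column 8.
Row 8: attacked by (1,6)→{6}; (2,1)→{1,7}; (3,5)→{5}; (4,2)→{2,6}; (5,8)→{5,8}; (6,3)→{1,3,5}; (7,7)→{6,7,8}. Safe: 4. Place at column 4.
Columns [6, 1, 5, 2, 8, 3, 7, 4], r−c [-5, 1, -2, 2, -3, 3, 0, 4], r+c [7, 3, 8, 6, 13, 9, 14, 12] are all distinct, so no two queens attack.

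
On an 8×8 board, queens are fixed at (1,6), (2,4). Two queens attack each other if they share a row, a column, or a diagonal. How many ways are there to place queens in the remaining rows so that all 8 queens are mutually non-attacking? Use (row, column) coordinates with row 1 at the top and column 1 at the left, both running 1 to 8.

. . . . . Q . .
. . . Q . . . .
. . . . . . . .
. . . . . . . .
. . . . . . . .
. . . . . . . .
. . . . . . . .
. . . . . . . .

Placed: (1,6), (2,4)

Branch on row 3: col 1 → 1; col 2 → 1; col 7 → 2.
Sum: 1 + 1 + 2 = 4.

4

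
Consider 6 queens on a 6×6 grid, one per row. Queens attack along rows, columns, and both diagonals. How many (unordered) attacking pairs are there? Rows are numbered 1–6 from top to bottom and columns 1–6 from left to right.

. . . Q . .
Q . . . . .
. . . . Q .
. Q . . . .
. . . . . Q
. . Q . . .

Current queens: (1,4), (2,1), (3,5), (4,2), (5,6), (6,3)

All columns are distinct and no two queens satisfy |Δrow| = |Δcol|, so no pair attacks.

0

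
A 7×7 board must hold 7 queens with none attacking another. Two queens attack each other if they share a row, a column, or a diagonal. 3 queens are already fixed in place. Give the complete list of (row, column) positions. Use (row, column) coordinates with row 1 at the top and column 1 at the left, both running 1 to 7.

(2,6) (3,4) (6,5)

(1,1) (2,6) (3,4) (4,2) (5,7) (6,5) (7,3)

Row 1: attacked by (2,6)→{5,6,7}; (3,4)→{2,4,6}; (6,5)→{5}. Safe: 1, 3. Place at column 1.
Row 4: attacked by (1,1)→{1,4}; (2,6)→{4,6}; (3,4)→{3,4,5}; (6,5)→{3,5,7}. Safe: 2. Place at column 2.
Row 5: attacked by (1,1)→{1,5}; (2,6)→{3,6}; (3,4)→{2,4,6}; (4,2)→{1,2,3}; (6,5)→{4,5,6}. Safe: 7. Place at column 7.
Row 7: attacked by (1,1)→{1,7}; (2,6)→{1,6}; (3,4)→{4}; (4,2)→{2,5}; (5,7)→{5,7}; (6,5)→{4,5,6}. Safe: 3. Place at column 3.
Columns [1, 6, 4, 2, 7, 5, 3], r−c [0, -4, -1, 2, -2, 1, 4], r+c [2, 8, 7, 6, 12, 11, 10] are all distinct, so no two queens attack.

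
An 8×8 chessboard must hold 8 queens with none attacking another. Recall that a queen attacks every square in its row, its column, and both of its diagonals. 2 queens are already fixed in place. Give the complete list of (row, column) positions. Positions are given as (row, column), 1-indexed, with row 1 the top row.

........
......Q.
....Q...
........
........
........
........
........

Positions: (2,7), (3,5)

(1,2) (2,7) (3,5) (4,8) (5,1) (6,4) (7,6) (8,3)

Row 1: attacked by (2,7)→{6,7,8}; (3,5)→{3,5,7}. Safe: 1, 2, 4. Place at column 2.
Row 4: attacked by (1,2)→{2,5}; (2,7)→{5,7}; (3,5)→{4,5,6}. Safe: 1, 3, 8. Place at column 8.
Row 5: attacked by (1,2)→{2,6}; (2,7)→{4,7}; (3,5)→{3,5,7}; (4,8)→{7,8}. Safe: 1. Place at column 1.
Row 6: attacked by (1,2)→{2,7}; (2,7)→{3,7}; (3,5)→{2,5,8}; (4,8)→{6,8}; (5,1)→{1,2}. Safe: 4. Place at column 4.
Row 7: attacked by (1,2)→{2,8}; (2,7)→{2,7}; (3,5)→{1,5}; (4,8)→{5,8}; (5,1)→{1,3}; (6,4)→{3,4,5}. Safe: 6. Place at column 6.
Row 8: attacked by (1,2)→{2}; (2,7)→{1,7}; (3,5)→{5}; (4,8)→{4,8}; (5,1)→{1,4}; (6,4)→{2,4,6}; (7,6)→{5,6,7}. Safe: 3. Place at column 3.
Columns [2, 7, 5, 8, 1, 4, 6, 3], r−c [-1, -5, -2, -4, 4, 2, 1, 5], r+c [3, 9, 8, 12, 6, 10, 13, 11] are all distinct, so no two queens attack.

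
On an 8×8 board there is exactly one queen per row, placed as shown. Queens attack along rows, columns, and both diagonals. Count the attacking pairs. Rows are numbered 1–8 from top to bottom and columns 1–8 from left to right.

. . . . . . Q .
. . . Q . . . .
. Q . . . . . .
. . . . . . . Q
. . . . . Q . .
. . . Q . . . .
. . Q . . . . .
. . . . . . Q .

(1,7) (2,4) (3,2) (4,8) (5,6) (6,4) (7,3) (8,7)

4

Same column: (1,7)–(8,7) (column 7); (2,4)–(6,4) (column 4).
Same diagonal: (3,2)–(8,7) (|3−8| = |2−7| = 5); (6,4)–(7,3) (|6−7| = |4−3| = 1).
Total attacking pairs: 4.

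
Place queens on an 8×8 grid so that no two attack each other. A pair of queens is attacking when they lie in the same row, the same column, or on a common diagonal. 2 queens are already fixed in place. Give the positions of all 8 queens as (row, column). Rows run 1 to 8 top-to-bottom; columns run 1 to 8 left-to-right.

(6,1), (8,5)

(1,2) (2,4) (3,6) (4,8) (5,3) (6,1) (7,7) (8,5)

Row 1: attacked by (6,1)→{1,6}; (8,5)→{5}. Safe: 2, 3, 4, 7, 8. Place at column 2.
Row 2: attacked by (1,2)→{1,2,3}; (6,1)→{1,5}; (8,5)→{5}. Safe: 4, 6, 7, 8. Place at column 4.
Row 3: attacked by (1,2)→{2,4}; (2,4)→{3,4,5}; (6,1)→{1,4}; (8,5)→{5}. Safe: 6, 7, 8. Place at column 6.
Row 4: attacked by (1,2)→{2,5}; (2,4)→{2,4,6}; (3,6)→{5,6,7}; (6,1)→{1,3}; (8,5)→{1,5}. Safe: 8. Place at column 8.
Row 5: attacked by (1,2)→{2,6}; (2,4)→{1,4,7}; (3,6)→{4,6,8}; (4,8)→{7,8}; (6,1)→{1,2}; (8,5)→{2,5,8}. Safe: 3. Place at column 3.
Row 7: attacked by (1,2)→{2,8}; (2,4)→{4}; (3,6)→{2,6}; (4,8)→{5,8}; (5,3)→{1,3,5}; (6,1)→{1,2}; (8,5)→{4,5,6}. Safe: 7. Place at column 7.
Columns [2, 4, 6, 8, 3, 1, 7, 5], r−c [-1, -2, -3, -4, 2, 5, 0, 3], r+c [3, 6, 9, 12, 8, 7, 14, 13] are all distinct, so no two queens attack.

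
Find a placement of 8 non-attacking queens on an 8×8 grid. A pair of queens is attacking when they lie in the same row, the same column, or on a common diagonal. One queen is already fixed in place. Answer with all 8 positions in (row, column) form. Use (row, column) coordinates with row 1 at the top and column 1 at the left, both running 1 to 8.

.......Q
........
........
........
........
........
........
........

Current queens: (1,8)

(1,8) (2,2) (3,5) (4,3) (5,1) (6,7) (7,4) (8,6)

Row 2: attacked by (1,8)→{7,8}. Safe: 1, 2, 3, 4, 5, 6. Place at column 2.
Row 3: attacked by (1,8)→{6,8}; (2,2)→{1,2,3}. Safe: 4, 5, 7. Place at column 5.
Row 4: attacked by (1,8)→{5,8}; (2,2)→{2,4}; (3,5)→{4,5,6}. Safe: 1, 3, 7. Place at column 3.
Row 5: attacked by (1,8)→{4,8}; (2,2)→{2,5}; (3,5)→{3,5,7}; (4,3)→{2,3,4}. Safe: 1, 6. Place at column 1.
Row 6: attacked by (1,8)→{3,8}; (2,2)→{2,6}; (3,5)→{2,5,8}; (4,3)→{1,3,5}; (5,1)→{1,2}. Safe: 4, 7. Place at column 7.
Row 7: attacked by (1,8)→{2,8}; (2,2)→{2,7}; (3,5)→{1,5}; (4,3)→{3,6}; (5,1)→{1,3}; (6,7)→{6,7,8}. Safe: 4. Place at column 4.
Row 8: attacked by (1,8)→{1,8}; (2,2)→{2,8}; (3,5)→{5}; (4,3)→{3,7}; (5,1)→{1,4}; (6,7)→{5,7}; (7,4)→{3,4,5}. Safe: 6. Place at column 6.
Columns [8, 2, 5, 3, 1, 7, 4, 6], r−c [-7, 0, -2, 1, 4, -1, 3, 2], r+c [9, 4, 8, 7, 6, 13, 11, 14] are all distinct, so no two queens attack.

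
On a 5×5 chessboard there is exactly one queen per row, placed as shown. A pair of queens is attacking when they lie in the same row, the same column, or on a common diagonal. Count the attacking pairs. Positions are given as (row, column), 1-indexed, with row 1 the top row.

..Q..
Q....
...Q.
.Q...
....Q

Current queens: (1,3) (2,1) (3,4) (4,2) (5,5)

All columns are distinct and no two queens satisfy |Δrow| = |Δcol|, so no pair attacks.

0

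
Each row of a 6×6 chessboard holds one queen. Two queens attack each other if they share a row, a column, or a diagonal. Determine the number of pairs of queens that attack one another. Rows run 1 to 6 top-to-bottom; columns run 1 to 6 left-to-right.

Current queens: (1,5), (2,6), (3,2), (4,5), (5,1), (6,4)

Same column: (1,5)–(4,5) (column 5).
Same diagonal: (1,5)–(2,6) (|1−2| = |5−6| = 1); (1,5)–(5,1) (|1−5| = |5−1| = 4).
Total attacking pairs: 3.

3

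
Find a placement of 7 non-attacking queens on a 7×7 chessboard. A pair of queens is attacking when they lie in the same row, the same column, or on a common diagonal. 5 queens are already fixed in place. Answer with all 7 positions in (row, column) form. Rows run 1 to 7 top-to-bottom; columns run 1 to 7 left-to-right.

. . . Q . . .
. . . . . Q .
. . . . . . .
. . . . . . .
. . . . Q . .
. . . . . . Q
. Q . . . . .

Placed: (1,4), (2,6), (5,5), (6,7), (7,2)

(1,4) (2,6) (3,1) (4,3) (5,5) (6,7) (7,2)

Row 3: attacked by (1,4)→{2,4,6}; (2,6)→{5,6,7}; (5,5)→{3,5,7}; (6,7)→{4,7}; (7,2)→{2,6}. Safe: 1. Place at column 1.
Row 4: attacked by (1,4)→{1,4,7}; (2,6)→{4,6}; (3,1)→{1,2}; (5,5)→{4,5,6}; (6,7)→{5,7}; (7,2)→{2,5}. Safe: 3. Place at column 3.
Columns [4, 6, 1, 3, 5, 7, 2], r−c [-3, -4, 2, 1, 0, -1, 5], r+c [5, 8, 4, 7, 10, 13, 9] are all distinct, so no two queens attack.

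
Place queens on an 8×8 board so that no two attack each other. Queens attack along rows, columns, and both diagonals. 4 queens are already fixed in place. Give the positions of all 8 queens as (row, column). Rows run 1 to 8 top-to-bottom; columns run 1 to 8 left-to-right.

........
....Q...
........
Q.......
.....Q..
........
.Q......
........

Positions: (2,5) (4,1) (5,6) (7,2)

(1,7) (2,5) (3,3) (4,1) (5,6) (6,8) (7,2) (8,4)

Row 1: attacked by (2,5)→{4,5,6}; (4,1)→{1,4}; (5,6)→{2,6}; (7,2)→{2,8}. Safe: 3, 7. Place at column 7.
Row 3: attacked by (1,7)→{5,7}; (2,5)→{4,5,6}; (4,1)→{1,2}; (5,6)→{4,6,8}; (7,2)→{2,6}. Safe: 3. Place at column 3.
Row 6: attacked by (1,7)→{2,7}; (2,5)→{1,5}; (3,3)→{3,6}; (4,1)→{1,3}; (5,6)→{5,6,7}; (7,2)→{1,2,3}. Safe: 4, 8. Place at column 8.
Row 8: attacked by (1,7)→{7}; (2,5)→{5}; (3,3)→{3,8}; (4,1)→{1,5}; (5,6)→{3,6}; (6,8)→{6,8}; (7,2)→{1,2,3}. Safe: 4. Place at column 4.
Columns [7, 5, 3, 1, 6, 8, 2, 4], r−c [-6, -3, 0, 3, -1, -2, 5, 4], r+c [8, 7, 6, 5, 11, 14, 9, 12] are all distinct, so no two queens attack.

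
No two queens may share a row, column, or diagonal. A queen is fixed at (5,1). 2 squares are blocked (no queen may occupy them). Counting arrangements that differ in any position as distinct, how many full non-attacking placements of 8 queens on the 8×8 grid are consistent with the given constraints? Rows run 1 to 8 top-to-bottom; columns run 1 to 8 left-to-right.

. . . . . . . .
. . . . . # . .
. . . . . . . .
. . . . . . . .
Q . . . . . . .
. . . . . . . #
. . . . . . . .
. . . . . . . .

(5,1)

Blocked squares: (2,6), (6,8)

Branch on row 1: col 2 → 1; col 3 → 3; col 4 → 3; col 6 → 3; col 7 → 1; col 8 → 1.
Sum: 1 + 3 + 3 + 3 + 1 + 1 = 12.

12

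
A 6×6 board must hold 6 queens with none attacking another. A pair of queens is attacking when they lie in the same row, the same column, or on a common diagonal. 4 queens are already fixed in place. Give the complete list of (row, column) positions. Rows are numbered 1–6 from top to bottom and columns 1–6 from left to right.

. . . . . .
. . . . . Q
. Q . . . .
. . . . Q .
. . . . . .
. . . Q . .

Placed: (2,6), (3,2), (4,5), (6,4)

(1,3) (2,6) (3,2) (4,5) (5,1) (6,4)

Row 1: attacked by (2,6)→{5,6}; (3,2)→{2,4}; (4,5)→{2,5}; (6,4)→{4}. Safe: 1, 3. Place at column 3.
Row 5: attacked by (1,3)→{3}; (2,6)→{3,6}; (3,2)→{2,4}; (4,5)→{4,5,6}; (6,4)→{3,4,5}. Safe: 1. Place at column 1.
Columns [3, 6, 2, 5, 1, 4], r−c [-2, -4, 1, -1, 4, 2], r+c [4, 8, 5, 9, 6, 10] are all distinct, so no two queens attack.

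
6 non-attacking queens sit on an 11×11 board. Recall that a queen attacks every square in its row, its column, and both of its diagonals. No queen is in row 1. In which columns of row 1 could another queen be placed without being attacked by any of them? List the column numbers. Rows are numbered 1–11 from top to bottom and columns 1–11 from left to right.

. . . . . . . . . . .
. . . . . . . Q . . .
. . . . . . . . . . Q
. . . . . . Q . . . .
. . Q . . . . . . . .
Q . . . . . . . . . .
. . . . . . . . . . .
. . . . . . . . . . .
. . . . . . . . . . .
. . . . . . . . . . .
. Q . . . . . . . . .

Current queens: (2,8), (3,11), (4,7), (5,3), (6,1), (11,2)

columns 5

(2,8) attacks row 1 at column 8 and diagonals 7, 9.
(3,11) attacks row 1 at column 11 and diagonals 9.
(4,7) attacks row 1 at column 7 and diagonals 4, 10.
(5,3) attacks row 1 at column 3 and diagonals 7.
(6,1) attacks row 1 at column 1 and diagonals 6.
(11,2) attacks row 1 at column 2.
Attacked columns: {1, 2, 3, 4, 6, 7, 8, 9, 10, 11}. Safe: {5}.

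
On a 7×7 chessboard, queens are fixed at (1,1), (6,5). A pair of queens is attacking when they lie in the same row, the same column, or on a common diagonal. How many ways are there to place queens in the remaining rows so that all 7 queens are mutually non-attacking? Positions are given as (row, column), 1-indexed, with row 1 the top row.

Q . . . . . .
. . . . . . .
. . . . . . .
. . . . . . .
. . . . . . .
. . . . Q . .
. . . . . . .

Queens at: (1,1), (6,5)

Branch on row 2: col 3 → 0; col 4 → 0; col 6 → 1; col 7 → 0.
Sum: 0 + 0 + 1 + 0 = 1.

1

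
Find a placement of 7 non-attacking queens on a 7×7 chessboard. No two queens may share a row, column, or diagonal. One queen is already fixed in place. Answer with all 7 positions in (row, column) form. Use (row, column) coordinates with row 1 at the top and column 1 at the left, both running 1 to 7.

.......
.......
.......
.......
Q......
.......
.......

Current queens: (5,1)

(1,2) (2,5) (3,7) (4,4) (5,1) (6,3) (7,6)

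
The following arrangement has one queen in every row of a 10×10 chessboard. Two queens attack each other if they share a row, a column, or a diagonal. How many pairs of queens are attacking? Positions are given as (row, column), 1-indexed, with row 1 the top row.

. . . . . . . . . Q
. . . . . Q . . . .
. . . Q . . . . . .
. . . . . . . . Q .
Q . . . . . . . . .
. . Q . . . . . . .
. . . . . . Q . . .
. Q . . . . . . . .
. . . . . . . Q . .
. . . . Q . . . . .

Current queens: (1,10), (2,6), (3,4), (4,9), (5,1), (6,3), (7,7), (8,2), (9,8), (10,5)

0

All columns are distinct and no two queens satisfy |Δrow| = |Δcol|, so no pair attacks.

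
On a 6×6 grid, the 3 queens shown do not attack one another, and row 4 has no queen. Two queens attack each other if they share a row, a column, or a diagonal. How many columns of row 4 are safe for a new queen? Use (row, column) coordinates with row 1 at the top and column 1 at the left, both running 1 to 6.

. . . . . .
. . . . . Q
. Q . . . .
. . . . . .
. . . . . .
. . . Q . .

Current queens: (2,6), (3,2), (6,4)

1

(2,6) attacks row 4 at column 6 and diagonals 4.
(3,2) attacks row 4 at column 2 and diagonals 1, 3.
(6,4) attacks row 4 at column 4 and diagonals 2, 6.
Attacked columns: {1, 2, 3, 4, 6}. Safe: {5}.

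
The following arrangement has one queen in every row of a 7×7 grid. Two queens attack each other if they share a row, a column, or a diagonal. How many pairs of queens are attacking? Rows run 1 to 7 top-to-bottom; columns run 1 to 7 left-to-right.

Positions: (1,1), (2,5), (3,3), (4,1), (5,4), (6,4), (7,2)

Same column: (1,1)–(4,1) (column 1); (5,4)–(6,4) (column 4).
Same diagonal: (1,1)–(3,3) (|1−3| = |1−3| = 2); (5,4)–(7,2) (|5−7| = |4−2| = 2).
Total attacking pairs: 4.

4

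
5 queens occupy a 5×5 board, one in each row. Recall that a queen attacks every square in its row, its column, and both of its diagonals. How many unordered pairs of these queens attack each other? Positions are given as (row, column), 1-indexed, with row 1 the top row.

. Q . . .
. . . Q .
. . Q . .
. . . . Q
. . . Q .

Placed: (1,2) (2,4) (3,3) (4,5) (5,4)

4

Same column: (2,4)–(5,4) (column 4).
Same diagonal: (1,2)–(4,5) (|1−4| = |2−5| = 3); (2,4)–(3,3) (|2−3| = |4−3| = 1); (4,5)–(5,4) (|4−5| = |5−4| = 1).
Total attacking pairs: 4.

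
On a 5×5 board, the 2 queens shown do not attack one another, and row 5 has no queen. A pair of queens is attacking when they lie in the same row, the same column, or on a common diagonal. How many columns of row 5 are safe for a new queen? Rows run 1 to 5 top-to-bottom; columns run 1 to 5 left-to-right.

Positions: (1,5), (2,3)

2

(1,5) attacks row 5 at column 5 and diagonals 1.
(2,3) attacks row 5 at column 3.
Attacked columns: {1, 3, 5}. Safe: {2, 4}.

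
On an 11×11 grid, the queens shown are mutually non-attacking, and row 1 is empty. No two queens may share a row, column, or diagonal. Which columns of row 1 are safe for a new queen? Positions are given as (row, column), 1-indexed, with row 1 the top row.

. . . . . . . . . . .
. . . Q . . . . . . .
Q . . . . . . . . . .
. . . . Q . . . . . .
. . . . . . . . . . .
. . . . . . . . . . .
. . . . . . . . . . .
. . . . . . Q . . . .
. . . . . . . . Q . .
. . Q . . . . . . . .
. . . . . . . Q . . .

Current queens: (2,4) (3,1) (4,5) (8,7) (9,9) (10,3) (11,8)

columns 6, 10, 11

(2,4) attacks row 1 at column 4 and diagonals 3, 5.
(3,1) attacks row 1 at column 1 and diagonals 3.
(4,5) attacks row 1 at column 5 and diagonals 2, 8.
(8,7) attacks row 1 at column 7.
(9,9) attacks row 1 at column 9 and diagonals 1.
(10,3) attacks row 1 at column 3.
(11,8) attacks row 1 at column 8.
Attacked columns: {1, 2, 3, 4, 5, 7, 8, 9}. Safe: {6, 10, 11}.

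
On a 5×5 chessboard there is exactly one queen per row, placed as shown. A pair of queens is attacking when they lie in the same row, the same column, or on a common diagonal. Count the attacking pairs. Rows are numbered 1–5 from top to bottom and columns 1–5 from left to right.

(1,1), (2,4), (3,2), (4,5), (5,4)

Same column: (2,4)–(5,4) (column 4).
Same diagonal: (3,2)–(5,4) (|3−5| = |2−4| = 2); (4,5)–(5,4) (|4−5| = |5−4| = 1).
Total attacking pairs: 3.

3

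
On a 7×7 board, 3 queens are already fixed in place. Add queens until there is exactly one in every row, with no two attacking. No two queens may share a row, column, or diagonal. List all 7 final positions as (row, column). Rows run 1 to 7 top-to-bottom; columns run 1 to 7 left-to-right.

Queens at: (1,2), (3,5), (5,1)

Row 2: attacked by (1,2)→{1,2,3}; (3,5)→{4,5,6}; (5,1)→{1,4}. Safe: 7. Place at column 7.
Row 4: attacked by (1,2)→{2,5}; (2,7)→{5,7}; (3,5)→{4,5,6}; (5,1)→{1,2}. Safe: 3. Place at column 3.
Row 6: attacked by (1,2)→{2,7}; (2,7)→{3,7}; (3,5)→{2,5}; (4,3)→{1,3,5}; (5,1)→{1,2}. Safe: 4, 6. Place at column 6.
Row 7: attacked by (1,2)→{2}; (2,7)→{2,7}; (3,5)→{1,5}; (4,3)→{3,6}; (5,1)→{1,3}; (6,6)→{5,6,7}. Safe: 4. Place at column 4.
Columns [2, 7, 5, 3, 1, 6, 4], r−c [-1, -5, -2, 1, 4, 0, 3], r+c [3, 9, 8, 7, 6, 12, 11] are all distinct, so no two queens attack.

(1,2) (2,7) (3,5) (4,3) (5,1) (6,6) (7,4)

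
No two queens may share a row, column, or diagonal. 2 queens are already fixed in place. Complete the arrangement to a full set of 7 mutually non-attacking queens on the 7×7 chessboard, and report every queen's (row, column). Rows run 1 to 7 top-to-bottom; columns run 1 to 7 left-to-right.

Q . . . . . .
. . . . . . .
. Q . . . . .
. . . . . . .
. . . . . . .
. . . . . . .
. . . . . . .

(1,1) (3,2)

(1,1) (2,5) (3,2) (4,6) (5,3) (6,7) (7,4)

Row 2: attacked by (1,1)→{1,2}; (3,2)→{1,2,3}. Safe: 4, 5, 6, 7. Place at column 5.
Row 4: attacked by (1,1)→{1,4}; (2,5)→{3,5,7}; (3,2)→{1,2,3}. Safe: 6. Place at column 6.
Row 5: attacked by (1,1)→{1,5}; (2,5)→{2,5}; (3,2)→{2,4}; (4,6)→{5,6,7}. Safe: 3. Place at column 3.
Row 6: attacked by (1,1)→{1,6}; (2,5)→{1,5}; (3,2)→{2,5}; (4,6)→{4,6}; (5,3)→{2,3,4}. Safe: 7. Place at column 7.
Row 7: attacked by (1,1)→{1,7}; (2,5)→{5}; (3,2)→{2,6}; (4,6)→{3,6}; (5,3)→{1,3,5}; (6,7)→{6,7}. Safe: 4. Place at column 4.
Columns [1, 5, 2, 6, 3, 7, 4], r−c [0, -3, 1, -2, 2, -1, 3], r+c [2, 7, 5, 10, 8, 13, 11] are all distinct, so no two queens attack.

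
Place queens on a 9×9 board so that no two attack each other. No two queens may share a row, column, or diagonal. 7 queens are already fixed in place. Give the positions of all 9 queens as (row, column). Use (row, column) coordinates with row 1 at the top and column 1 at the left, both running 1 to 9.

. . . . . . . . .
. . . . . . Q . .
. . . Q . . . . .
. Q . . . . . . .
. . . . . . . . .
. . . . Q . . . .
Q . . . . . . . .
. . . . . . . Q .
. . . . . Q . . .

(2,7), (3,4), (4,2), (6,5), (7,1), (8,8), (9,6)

Row 1: attacked by (2,7)→{6,7,8}; (3,4)→{2,4,6}; (4,2)→{2,5}; (6,5)→{5}; (7,1)→{1,7}; (8,8)→{1,8}; (9,6)→{6}. Safe: 3, 9. Place at column 3.
Row 5: attacked by (1,3)→{3,7}; (2,7)→{4,7}; (3,4)→{2,4,6}; (4,2)→{1,2,3}; (6,5)→{4,5,6}; (7,1)→{1,3}; (8,8)→{5,8}; (9,6)→{2,6}. Safe: 9. Place at column 9.
Columns [3, 7, 4, 2, 9, 5, 1, 8, 6], r−c [-2, -5, -1, 2, -4, 1, 6, 0, 3], r+c [4, 9, 7, 6, 14, 11, 8, 16, 15] are all distinct, so no two queens attack.

(1,3) (2,7) (3,4) (4,2) (5,9) (6,5) (7,1) (8,8) (9,6)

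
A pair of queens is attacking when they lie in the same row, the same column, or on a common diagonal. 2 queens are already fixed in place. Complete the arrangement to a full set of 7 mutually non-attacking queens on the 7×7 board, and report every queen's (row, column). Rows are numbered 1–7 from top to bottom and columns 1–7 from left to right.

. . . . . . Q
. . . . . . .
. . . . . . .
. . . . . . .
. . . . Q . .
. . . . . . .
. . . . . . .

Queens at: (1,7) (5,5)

(1,7) (2,3) (3,6) (4,2) (5,5) (6,1) (7,4)

Row 2: attacked by (1,7)→{6,7}; (5,5)→{2,5}. Safe: 1, 3, 4. Place at column 3.
Row 3: attacked by (1,7)→{5,7}; (2,3)→{2,3,4}; (5,5)→{3,5,7}. Safe: 1, 6. Place at column 6.
Row 4: attacked by (1,7)→{4,7}; (2,3)→{1,3,5}; (3,6)→{5,6,7}; (5,5)→{4,5,6}. Safe: 2. Place at column 2.
Row 6: attacked by (1,7)→{2,7}; (2,3)→{3,7}; (3,6)→{3,6}; (4,2)→{2,4}; (5,5)→{4,5,6}. Safe: 1. Place at column 1.
Row 7: attacked by (1,7)→{1,7}; (2,3)→{3}; (3,6)→{2,6}; (4,2)→{2,5}; (5,5)→{3,5,7}; (6,1)→{1,2}. Safe: 4. Place at column 4.
Columns [7, 3, 6, 2, 5, 1, 4], r−c [-6, -1, -3, 2, 0, 5, 3], r+c [8, 5, 9, 6, 10, 7, 11] are all distinct, so no two queens attack.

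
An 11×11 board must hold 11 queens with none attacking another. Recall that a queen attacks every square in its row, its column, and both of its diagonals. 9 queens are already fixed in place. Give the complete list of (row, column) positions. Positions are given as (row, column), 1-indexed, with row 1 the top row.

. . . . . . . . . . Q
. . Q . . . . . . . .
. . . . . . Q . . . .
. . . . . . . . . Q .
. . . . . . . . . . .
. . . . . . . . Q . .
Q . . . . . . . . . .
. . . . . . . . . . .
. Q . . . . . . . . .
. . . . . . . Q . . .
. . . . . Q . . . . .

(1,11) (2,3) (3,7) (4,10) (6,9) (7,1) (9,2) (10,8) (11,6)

(1,11) (2,3) (3,7) (4,10) (5,4) (6,9) (7,1) (8,5) (9,2) (10,8) (11,6)

Row 5: attacked by (1,11)→{7,11}; (2,3)→{3,6}; (3,7)→{5,7,9}; (4,10)→{9,10,11}; (6,9)→{8,9,10}; (7,1)→{1,3}; (9,2)→{2,6}; (10,8)→{3,8}; (11,6)→{6}. Safe: 4. Place at column 4.
Row 8: attacked by (1,11)→{4,11}; (2,3)→{3,9}; (3,7)→{2,7}; (4,10)→{6,10}; (5,4)→{1,4,7}; (6,9)→{7,9,11}; (7,1)→{1,2}; (9,2)→{1,2,3}; (10,8)→{6,8,10}; (11,6)→{3,6,9}. Safe: 5. Place at column 5.
Columns [11, 3, 7, 10, 4, 9, 1, 5, 2, 8, 6], r−c [-10, -1, -4, -6, 1, -3, 6, 3, 7, 2, 5], r+c [12, 5, 10, 14, 9, 15, 8, 13, 11, 18, 17] are all distinct, so no two queens attack.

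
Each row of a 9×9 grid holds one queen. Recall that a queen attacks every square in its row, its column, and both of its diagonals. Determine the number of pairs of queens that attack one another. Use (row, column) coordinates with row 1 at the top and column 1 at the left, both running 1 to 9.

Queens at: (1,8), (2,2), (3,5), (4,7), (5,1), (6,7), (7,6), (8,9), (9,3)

Same column: (4,7)–(6,7) (column 7).
Same diagonal: (6,7)–(7,6) (|6−7| = |7−6| = 1); (6,7)–(8,9) (|6−8| = |7−9| = 2).
Total attacking pairs: 3.

3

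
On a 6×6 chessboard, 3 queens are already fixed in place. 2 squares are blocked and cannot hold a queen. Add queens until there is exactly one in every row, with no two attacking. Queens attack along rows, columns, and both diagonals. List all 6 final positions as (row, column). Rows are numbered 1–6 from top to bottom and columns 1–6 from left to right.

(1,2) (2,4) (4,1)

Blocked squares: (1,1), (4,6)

Row 3: attacked by (1,2)→{2,4}; (2,4)→{3,4,5}; (4,1)→{1,2}. Safe: 6. Place at column 6.
Row 5: attacked by (1,2)→{2,6}; (2,4)→{1,4}; (3,6)→{4,6}; (4,1)→{1,2}. Safe: 3, 5. Place at column 3.
Row 6: attacked by (1,2)→{2}; (2,4)→{4}; (3,6)→{3,6}; (4,1)→{1,3}; (5,3)→{2,3,4}. Safe: 5. Place at column 5.
Columns [2, 4, 6, 1, 3, 5], r−c [-1, -2, -3, 3, 2, 1], r+c [3, 6, 9, 5, 8, 11] are all distinct, so no two queens attack.

(1,2) (2,4) (3,6) (4,1) (5,3) (6,5)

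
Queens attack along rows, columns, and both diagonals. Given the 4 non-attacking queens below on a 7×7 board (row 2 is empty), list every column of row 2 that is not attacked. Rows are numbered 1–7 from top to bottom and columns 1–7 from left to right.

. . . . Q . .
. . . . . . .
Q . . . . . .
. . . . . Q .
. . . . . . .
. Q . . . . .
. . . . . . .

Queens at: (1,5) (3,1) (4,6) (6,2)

columns 3, 7

(1,5) attacks row 2 at column 5 and diagonals 4, 6.
(3,1) attacks row 2 at column 1 and diagonals 2.
(4,6) attacks row 2 at column 6 and diagonals 4.
(6,2) attacks row 2 at column 2 and diagonals 6.
Attacked columns: {1, 2, 4, 5, 6}. Safe: {3, 7}.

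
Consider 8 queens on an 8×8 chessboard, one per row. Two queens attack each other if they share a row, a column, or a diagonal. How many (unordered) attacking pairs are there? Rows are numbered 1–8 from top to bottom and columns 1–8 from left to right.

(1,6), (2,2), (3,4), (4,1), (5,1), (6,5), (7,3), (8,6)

4

Same column: (1,6)–(8,6) (column 6); (4,1)–(5,1) (column 1).
Same diagonal: (1,6)–(3,4) (|1−3| = |6−4| = 2); (5,1)–(7,3) (|5−7| = |1−3| = 2).
Total attacking pairs: 4.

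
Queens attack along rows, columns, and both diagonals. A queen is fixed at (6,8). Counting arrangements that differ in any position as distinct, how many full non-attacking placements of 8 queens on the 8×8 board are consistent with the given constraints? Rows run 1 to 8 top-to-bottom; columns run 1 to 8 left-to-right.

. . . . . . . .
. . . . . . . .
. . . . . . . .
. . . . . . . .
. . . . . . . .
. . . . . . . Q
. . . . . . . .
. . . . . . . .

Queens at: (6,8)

16

Branch on row 1: col 1 → 0; col 2 → 3; col 4 → 4; col 5 → 4; col 6 → 4; col 7 → 1.
Sum: 0 + 3 + 4 + 4 + 4 + 1 = 16.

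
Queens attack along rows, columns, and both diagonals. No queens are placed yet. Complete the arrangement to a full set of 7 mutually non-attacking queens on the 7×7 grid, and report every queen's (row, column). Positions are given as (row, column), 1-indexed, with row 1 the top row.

Row 1: Safe: 1, 2, 3, 4, 5, 6, 7. Place at column 1.
Row 2: attacked by (1,1)→{1,2}. Safe: 3, 4, 5, 6, 7. Place at column 4.
Row 3: attacked by (1,1)→{1,3}; (2,4)→{3,4,5}. Safe: 2, 6, 7. Place at column 7.
Row 4: attacked by (1,1)→{1,4}; (2,4)→{2,4,6}; (3,7)→{6,7}. Safe: 3, 5. Place at column 3.
Row 5: attacked by (1,1)→{1,5}; (2,4)→{1,4,7}; (3,7)→{5,7}; (4,3)→{2,3,4}. Safe: 6. Place at column 6.
Row 6: attacked by (1,1)→{1,6}; (2,4)→{4}; (3,7)→{4,7}; (4,3)→{1,3,5}; (5,6)→{5,6,7}. Safe: 2. Place at column 2.
Row 7: attacked by (1,1)→{1,7}; (2,4)→{4}; (3,7)→{3,7}; (4,3)→{3,6}; (5,6)→{4,6}; (6,2)→{1,2,3}. Safe: 5. Place at column 5.
Columns [1, 4, 7, 3, 6, 2, 5], r−c [0, -2, -4, 1, -1, 4, 2], r+c [2, 6, 10, 7, 11, 8, 12] are all distinct, so no two queens attack.

(1,1) (2,4) (3,7) (4,3) (5,6) (6,2) (7,5)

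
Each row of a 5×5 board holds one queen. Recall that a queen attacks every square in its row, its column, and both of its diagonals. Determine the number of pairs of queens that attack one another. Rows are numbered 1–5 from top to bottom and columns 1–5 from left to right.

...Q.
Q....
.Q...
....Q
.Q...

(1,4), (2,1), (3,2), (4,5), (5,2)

3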